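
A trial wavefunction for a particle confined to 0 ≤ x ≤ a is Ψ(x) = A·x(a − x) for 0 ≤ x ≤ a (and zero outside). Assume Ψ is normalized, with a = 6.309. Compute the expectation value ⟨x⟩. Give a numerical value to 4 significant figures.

⟨x⟩ ≈ 3.155

⟨x⟩ = ∫ x |Ψ|² dx over the full domain.
Expanding the polynomial and integrating term by term, evaluating both integrals, ⟨x⟩ = a/2.
With a = 6.309, ⟨x⟩ = 3.1545.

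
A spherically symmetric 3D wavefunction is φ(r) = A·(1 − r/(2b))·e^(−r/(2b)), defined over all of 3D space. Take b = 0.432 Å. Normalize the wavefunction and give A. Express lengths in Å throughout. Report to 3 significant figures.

Require ∫ |φ|² 4πr² dr = 1 over the whole domain.
The angular integral contributes 4π, leaving ∫₀^∞ r²|φ|² dr.
Recall ∫₀^∞ r^m e^(−r/β) dr = m!·β^(m+1), ∫|φ|² 4πr² dr = A²·(8·π·b^3).
So A² = (8·π·b^3)^(−1).
Substituting b = 0.432 gives A² = 0.4935, so A = 0.7025.

A ≈ 0.703 Å^(-3/2)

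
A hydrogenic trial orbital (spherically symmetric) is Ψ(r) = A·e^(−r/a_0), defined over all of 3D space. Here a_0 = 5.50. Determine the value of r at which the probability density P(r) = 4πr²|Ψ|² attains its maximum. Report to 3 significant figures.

The maximum of P(r) = 4πr²|Ψ|² occurs where its derivative vanishes.
This gives r = a_0.
With a_0 = 5.50, the most probable radial distance is 5.500.

r ≈ 5.50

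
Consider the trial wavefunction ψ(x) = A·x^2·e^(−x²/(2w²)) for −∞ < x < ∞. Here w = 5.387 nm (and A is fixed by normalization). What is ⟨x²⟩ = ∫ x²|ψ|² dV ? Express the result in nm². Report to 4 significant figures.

⟨x²⟩ = ∫ x^2 |ψ|² dx over the full domain.
Evaluating both integrals, ⟨x²⟩ = 5·w^2/2.
With w = 5.387, ⟨x^2⟩ = 72.549.

⟨x^2⟩ ≈ 72.55 nm^2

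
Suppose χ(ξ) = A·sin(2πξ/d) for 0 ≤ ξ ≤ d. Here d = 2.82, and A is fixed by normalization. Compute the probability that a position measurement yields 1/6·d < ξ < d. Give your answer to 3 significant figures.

P ≈ 0.902

The probability is P = ∫ |χ|² dξ over [1/6·d, d].
Since A² = 1/(d/2), this is the region integral divided by the full normalization integral.
In terms of u = ξ/d (A² and the length scale cancel between numerator and denominator), P = [∫_{1/6}^{1} sin(2·π·u)^2 du] / [∫_{0}^{1} sin(2·π·u)^2 du].
With ∫ sin(2·π·u)^2 du = u/2 - sin(4·π·u)/(8·π) + C, the region integral is √(3)/(16·π) + 5/12 and the full one is 1/2.
The result is P = √(3)/(8·π) + 5/6.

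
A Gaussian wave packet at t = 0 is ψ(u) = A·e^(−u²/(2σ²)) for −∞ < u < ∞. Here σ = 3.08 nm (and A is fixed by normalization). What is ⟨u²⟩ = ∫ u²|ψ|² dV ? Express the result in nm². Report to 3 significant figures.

⟨u²⟩ = ∫ u^2 |ψ|² du over the full domain.
Differentiating ∫e^(−αu²) du = √(π/α) under α to get the higher moments, since the A² factors cancel between numerator and denominator, ⟨u²⟩ = σ^2/2.
Putting σ = 3.08 gives 4.743.

⟨u^2⟩ ≈ 4.74 nm^2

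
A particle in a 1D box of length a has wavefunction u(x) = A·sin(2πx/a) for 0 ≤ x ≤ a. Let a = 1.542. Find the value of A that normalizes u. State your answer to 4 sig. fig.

A ≈ 1.139

Require ∫ |u|² dx = 1 over the whole domain.
With u = A·sin(2πx/a), the integral evaluates to A²·[a/2].
Hence A² = 1/[a/2].
With a = 1.542: A² = 1.2970 and A = 1.1389.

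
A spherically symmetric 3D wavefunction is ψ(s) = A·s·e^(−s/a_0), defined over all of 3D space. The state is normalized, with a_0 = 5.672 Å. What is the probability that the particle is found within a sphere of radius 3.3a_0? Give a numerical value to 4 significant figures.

With dV = 4πs²ds, the probability is ∫|ψ|² dV over s ≤ 3.3a_0.
Normalization gives A² = 1/(3·π·a_0^5).
Let u = s/a_0; then A², 4π and the length scale all cancel, so P = ∫_{0}^{3.3} u^4·e^(-2·u) du ÷ ∫_{0}^{∞} u^4·e^(-2·u) du.
With ∫ u^4·e^(-2·u) du = -(u^4/2 + u^3 + 3·u^2/2 + 3·u/2 + 3/4)·e^(-2·u) + C, the region integral is ≈ 0.590472 and the full one is 3/4.
The region integral divided by the full integral gives P = 0.78730.

P ≈ 0.7873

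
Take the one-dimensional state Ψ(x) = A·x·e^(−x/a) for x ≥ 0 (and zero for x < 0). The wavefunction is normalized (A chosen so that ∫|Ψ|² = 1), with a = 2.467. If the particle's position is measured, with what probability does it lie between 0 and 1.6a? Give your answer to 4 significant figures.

P = ∫_{0}^{1.6a} |Ψ(x)|² dx.
With A² fixed by ∫|Ψ|² = 1, i.e. A² = (a^3/4)^(−1), substitute and integrate.
Substituting u = x/a, A² and the length scale cancel in the ratio: P = ∫_{0}^{1.6} u^2·e^(-2·u) du / ∫_{0}^{∞} u^2·e^(-2·u) du.
Using ∫ u^2·e^(-2·u) du = -(2·u^2 + 2·u + 1)·e^(-2·u)/4, the numerator is 1/4 - 233·e^(-16/5)/100 and the denominator is 1/4.
The result is P = 0.62010.

P ≈ 0.6201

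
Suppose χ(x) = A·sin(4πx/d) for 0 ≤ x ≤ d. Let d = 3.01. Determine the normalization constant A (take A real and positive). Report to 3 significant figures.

A ≈ 0.815

Require ∫ |χ|² dx = 1 over the whole domain.
The integral (without the A² prefactor) comes out to d/2.
Plugging in d = 3.01 yields A = 0.8151.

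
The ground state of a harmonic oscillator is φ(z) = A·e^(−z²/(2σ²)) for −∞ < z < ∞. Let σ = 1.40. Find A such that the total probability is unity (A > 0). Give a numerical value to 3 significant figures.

Normalization requires ∫|φ|² dz = 1, integrated from −∞ to ∞.
Carrying out the integral gives A² · √(π)·σ.
Hence A² = 1/[√(π)·σ].
Plugging in σ = 1.40 yields A = 0.6348.

A ≈ 0.635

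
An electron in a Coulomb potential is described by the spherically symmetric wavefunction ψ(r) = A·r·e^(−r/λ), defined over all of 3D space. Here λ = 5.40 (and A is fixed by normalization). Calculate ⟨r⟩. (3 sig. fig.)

The expectation value is the |ψ|²-weighted average of r: ∫ r|ψ|² 4πr² dr.
The ratio of the moment integral to the normalization integral gives ⟨r⟩ = 5·λ/2.
With λ = 5.40, ⟨r⟩ = 13.50.

⟨r⟩ ≈ 13.5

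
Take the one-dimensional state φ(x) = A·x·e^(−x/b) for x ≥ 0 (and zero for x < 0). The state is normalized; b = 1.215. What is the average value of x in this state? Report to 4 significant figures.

⟨x⟩ ≈ 1.823

The expectation value is the |φ|²-weighted average of x: ∫ x|φ|² dx.
Since the A² factors cancel between numerator and denominator, ⟨x⟩ = 3·b/2.
Putting b = 1.215 gives 1.8225.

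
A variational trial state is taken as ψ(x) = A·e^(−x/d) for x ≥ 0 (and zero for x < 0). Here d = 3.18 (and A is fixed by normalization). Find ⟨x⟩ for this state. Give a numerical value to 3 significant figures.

⟨x⟩ ≈ 1.59

⟨x⟩ = ∫ x |ψ|² dx over the full domain.
Evaluating both integrals, ⟨x⟩ = d/2.
With d = 3.18, ⟨x⟩ = 1.590.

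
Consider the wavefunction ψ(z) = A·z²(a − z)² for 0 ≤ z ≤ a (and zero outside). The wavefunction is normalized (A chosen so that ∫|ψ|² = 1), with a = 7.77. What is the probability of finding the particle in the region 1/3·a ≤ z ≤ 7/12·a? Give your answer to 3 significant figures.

P = ∫_{1/3·a}^{7/12·a} |ψ(z)|² dz.
The normalization integral ∫|ψ|²dz over the whole domain equals a^9/630·A², and A² cancels in the ratio.
Let u = z/a; then A² and the length scale cancel, so P = ∫_{1/3}^{7/12} u^4·(1 - u)^4 du ÷ ∫_{0}^{1} u^4·(1 - u)^4 du.
With ∫ u^4·(1 - u)^4 du = u^5·(70·u^4 - 315·u^3 + 540·u^2 - 420·u + 126)/630 + C, the region integral is ≈ 0.00087750 and the full one is 1/630.
Evaluating gives P = 0.5528.

P ≈ 0.553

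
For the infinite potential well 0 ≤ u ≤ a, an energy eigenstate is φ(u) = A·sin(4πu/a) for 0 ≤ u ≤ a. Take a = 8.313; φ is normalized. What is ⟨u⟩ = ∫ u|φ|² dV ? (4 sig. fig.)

⟨u⟩ ≈ 4.157

The expectation value is the |φ|²-weighted average of u: ∫ u|φ|² du.
Since the A² factors cancel between numerator and denominator, ⟨u⟩ = a/2.
With a = 8.313, ⟨u⟩ = 4.1565.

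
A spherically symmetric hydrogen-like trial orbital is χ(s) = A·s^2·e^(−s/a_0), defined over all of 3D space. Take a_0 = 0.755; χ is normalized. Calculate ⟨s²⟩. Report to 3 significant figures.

By definition ⟨s²⟩ = ∫ s^2 |χ(s)|² 4πs² ds.
Since the A² factors cancel between numerator and denominator, ⟨s²⟩ = 14·a_0^2.
Putting a_0 = 0.755 gives 7.980.

⟨s^2⟩ ≈ 7.98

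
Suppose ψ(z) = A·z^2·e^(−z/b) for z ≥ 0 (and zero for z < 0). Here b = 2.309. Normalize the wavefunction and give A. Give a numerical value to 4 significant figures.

A ≈ 0.1425

We need A² ∫|f|² dz = 1, taking the integral from 0 to ∞.
∫|ψ|² dz = A²·(3·b^5/4).
Setting this equal to 1 gives A² = 1/(3·b^5/4).
Plugging in b = 2.309 yields A = 0.14253.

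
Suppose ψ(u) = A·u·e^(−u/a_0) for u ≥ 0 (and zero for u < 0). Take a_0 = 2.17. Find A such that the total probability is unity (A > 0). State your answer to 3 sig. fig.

Normalization requires ∫|ψ|² du = 1, integrated from 0 to ∞.
With ∫₀^∞ u^2 e^(−αu) du = 2!/α^3, the integral (without the A² prefactor) comes out to a_0^3/4.
Setting this equal to 1 gives A² = 1/(a_0^3/4).
Substituting a_0 = 2.17 gives A² = 0.3915, so A = 0.6257.

A ≈ 0.626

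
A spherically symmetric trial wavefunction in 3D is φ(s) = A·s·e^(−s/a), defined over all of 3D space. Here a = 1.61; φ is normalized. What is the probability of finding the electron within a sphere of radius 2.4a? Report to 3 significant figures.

Integrate the radial probability density 4πs²|φ|² over s ≤ 2.4a.
A² is fixed by ∫₀^∞ 4πs²|φ|² ds = 1, i.e. A² = (3·π·a^5)^(−1).
Let u = s/a; then A², 4π and the length scale all cancel, so P = ∫_{0}^{2.4} u^4·e^(-2·u) du ÷ ∫_{0}^{∞} u^4·e^(-2·u) du.
With ∫ u^4·e^(-2·u) du = -(u^4/2 + u^3 + 3·u^2/2 + 3·u/2 + 3/4)·e^(-2·u) + C, the region integral is ≈ 0.39281 and the full one is 3/4.
Taking the ratio yields P = 0.5237.

P ≈ 0.524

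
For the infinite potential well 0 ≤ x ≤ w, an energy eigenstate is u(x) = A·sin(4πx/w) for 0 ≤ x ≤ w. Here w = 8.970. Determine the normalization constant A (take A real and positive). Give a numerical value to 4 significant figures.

A ≈ 0.4722

We need A² ∫|f|² dx = 1, taking the integral from 0 to w.
With u = A·sin(4πx/w), the integral evaluates to A²·[w/2].
Setting this equal to 1 gives A² = 1/(w/2).
With w = 8.970: A² = 0.22297 and A = 0.47219.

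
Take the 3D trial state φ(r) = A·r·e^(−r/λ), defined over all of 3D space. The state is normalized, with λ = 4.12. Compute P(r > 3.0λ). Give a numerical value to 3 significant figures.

P ≈ 0.285

With dV = 4πr²dr, the probability is ∫|φ|² dV over r > 3.0λ.
A² is fixed by ∫₀^∞ 4πr²|φ|² dr = 1, i.e. A² = (3·π·λ^5)^(−1).
Let u = r/λ; then A², 4π and the length scale all cancel, so P = ∫_{3.0}^{∞} u^4·e^(-2·u) du ÷ ∫_{0}^{∞} u^4·e^(-2·u) du.
With ∫ u^4·e^(-2·u) du = -(u^4/2 + u^3 + 3·u^2/2 + 3·u/2 + 3/4)·e^(-2·u) + C, the region integral is 345·e^(-6)/4 and the full one is 3/4.
This evaluates to P = 0.2851.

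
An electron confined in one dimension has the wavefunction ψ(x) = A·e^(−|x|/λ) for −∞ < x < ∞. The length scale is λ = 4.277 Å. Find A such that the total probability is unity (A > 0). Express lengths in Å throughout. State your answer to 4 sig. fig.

We need A² ∫|f|² dx = 1, taking the integral from −∞ to ∞.
With ∫₀^∞ x^0 e^(−αx) dx = 0!/α^1, with ψ = A·e^(−|x|/λ), the integral evaluates to A²·[λ].
Setting this equal to 1 gives A² = 1/(λ).
Plugging in λ = 4.277 yields A = 0.48354.

A ≈ 0.4835 Å^(-1/2)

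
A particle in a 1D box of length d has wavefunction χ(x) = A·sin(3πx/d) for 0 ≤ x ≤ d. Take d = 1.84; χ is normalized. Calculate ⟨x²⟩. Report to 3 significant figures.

The expectation value is the |χ|²-weighted average of x^2: ∫ x^2|χ|² dx.
With ∫₀^d sin²(nπx/d) dx = d/2, since the A² factors cancel between numerator and denominator, ⟨x²⟩ = -d^2/(18·π^2) + d^2/3.
Putting d = 1.84 gives 1.109.

⟨x^2⟩ ≈ 1.11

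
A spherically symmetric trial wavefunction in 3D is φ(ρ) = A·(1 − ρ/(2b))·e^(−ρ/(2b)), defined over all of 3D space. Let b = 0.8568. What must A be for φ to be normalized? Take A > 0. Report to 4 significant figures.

A ≈ 0.2515

We need A² ∫|f|² 4πρ² dρ = 1, taking the integral from 0 to ∞.
The integral (without the A² prefactor) comes out to 8·π·b^3.
Substituting b = 0.8568 gives A² = 0.063259, so A = 0.25151.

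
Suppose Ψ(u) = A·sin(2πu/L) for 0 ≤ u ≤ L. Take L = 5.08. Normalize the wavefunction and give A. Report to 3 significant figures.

The normalization condition is ∫|Ψ|² du = 1 from 0 to L.
With Ψ = A·sin(2πu/L), the integral evaluates to A²·[L/2].
Hence A² = 1/[L/2].
Substituting L = 5.08 gives A² = 0.3937, so A = 0.6275.

A ≈ 0.627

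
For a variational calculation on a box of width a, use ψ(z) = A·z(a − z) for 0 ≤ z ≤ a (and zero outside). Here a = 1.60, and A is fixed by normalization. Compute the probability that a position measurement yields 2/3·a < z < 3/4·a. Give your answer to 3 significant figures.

|ψ|² is the probability density, so P = ∫_{2/3·a}^{3/4·a} |ψ|² dz.
With A² fixed by ∫|ψ|² = 1, i.e. A² = (a^5/30)^(−1), substitute and integrate.
Substituting u = z/a, A² and the length scale cancel in the ratio: P = ∫_{2/3}^{3/4} u^2·(1 - u)^2 du / ∫_{0}^{1} u^2·(1 - u)^2 du.
Using ∫ u^2·(1 - u)^2 du = u^3·(6·u^2 - 15·u + 10)/30, the numerator is ≈ 0.0035454 and the denominator is 1/30.
This works out to P = 0.1064.

P ≈ 0.106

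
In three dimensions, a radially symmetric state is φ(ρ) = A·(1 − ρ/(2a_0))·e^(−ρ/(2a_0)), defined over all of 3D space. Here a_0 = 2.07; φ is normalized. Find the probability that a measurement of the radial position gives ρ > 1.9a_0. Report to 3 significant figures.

With dV = 4πρ²dρ, the probability is ∫|φ|² dV over ρ > 1.9a_0.
The full normalization integral is A²·[8·π·a_0^3] = 1, fixing A².
In terms of u = ρ/a_0 (A², 4π and the length scale all cancel between numerator and denominator), P = [∫_{1.9}^{∞} u^2·(1 - u/2)^2·e^(-u) du] / [∫_{0}^{∞} u^2·(1 - u/2)^2·e^(-u) du].
An antiderivative of u^2·(1 - u/2)^2·e^(-u) is -(u^4/4 + u^2 + 2·u + 2)·e^(-u); evaluating from 1.9 to ∞ gives ≈ 1.8947, while the full integral is 2.
Taking the ratio yields P = 0.9474.

P ≈ 0.947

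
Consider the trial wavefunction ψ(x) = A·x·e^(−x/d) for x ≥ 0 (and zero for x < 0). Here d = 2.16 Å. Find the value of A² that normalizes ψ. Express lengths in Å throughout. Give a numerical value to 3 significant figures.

A^2 ≈ 0.397 Å^(-3)

Require ∫ |ψ|² dx = 1 over the whole domain.
With ψ = A·x·e^(−x/d), the integral evaluates to A²·[d^3/4].
So A² = (d^3/4)^(−1).
Substituting d = 2.16 gives A² = 0.3969, so A = 0.6300.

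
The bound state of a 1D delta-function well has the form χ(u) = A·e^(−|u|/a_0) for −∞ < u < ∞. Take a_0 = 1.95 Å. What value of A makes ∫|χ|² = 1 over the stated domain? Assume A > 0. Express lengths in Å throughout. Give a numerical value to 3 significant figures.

A ≈ 0.716 Å^(-1/2)

The normalization condition is ∫|χ|² du = 1 from −∞ to ∞.
Recall ∫₀^∞ u^m e^(−u/β) du = m!·β^(m+1), the integral (without the A² prefactor) comes out to a_0.
Hence A² = 1/[a_0].
With a_0 = 1.95: A² = 0.5128 and A = 0.7161.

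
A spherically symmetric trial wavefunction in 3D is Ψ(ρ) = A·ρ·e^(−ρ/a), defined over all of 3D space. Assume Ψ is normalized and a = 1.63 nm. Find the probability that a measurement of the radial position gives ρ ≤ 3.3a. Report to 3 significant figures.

P = ∫ |Ψ|² 4πρ² dρ over ρ ≤ 3.3a.
The full normalization integral is A²·[3·π·a^5] = 1, fixing A².
Let u = ρ/a; then A², 4π and the length scale all cancel, so P = ∫_{0}^{3.3} u^4·e^(-2·u) du ÷ ∫_{0}^{∞} u^4·e^(-2·u) du.
With ∫ u^4·e^(-2·u) du = -(u^4/2 + u^3 + 3·u^2/2 + 3·u/2 + 3/4)·e^(-2·u) + C, the region integral is ≈ 0.59047 and the full one is 3/4.
This evaluates to P = 0.7873.

P ≈ 0.787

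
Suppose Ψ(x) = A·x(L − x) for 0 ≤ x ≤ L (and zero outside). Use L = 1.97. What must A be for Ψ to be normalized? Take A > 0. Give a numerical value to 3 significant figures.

Require ∫ |Ψ|² dx = 1 over the whole domain.
Carrying out the integral gives A² · L^5/30.
So A² = (L^5/30)^(−1).
With L = 1.97: A² = 1.011 and A = 1.006.

A ≈ 1.01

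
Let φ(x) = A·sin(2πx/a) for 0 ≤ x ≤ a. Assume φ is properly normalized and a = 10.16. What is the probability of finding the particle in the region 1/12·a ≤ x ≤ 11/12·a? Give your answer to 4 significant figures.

P ≈ 0.9712

|φ|² is the probability density, so P = ∫_{1/12·a}^{11/12·a} |φ|² dx.
Since A² = 1/(a/2), this is the region integral divided by the full normalization integral.
Substituting u = x/a, A² and the length scale cancel in the ratio: P = ∫_{1/12}^{11/12} sin(2·π·u)^2 du / ∫_{0}^{1} sin(2·π·u)^2 du.
Using ∫ sin(2·π·u)^2 du = u/2 - sin(4·π·u)/(8·π), the numerator is √(3)/(8·π) + 5/12 and the denominator is 1/2.
Evaluating gives P = √(3)/(4·π) + 5/6.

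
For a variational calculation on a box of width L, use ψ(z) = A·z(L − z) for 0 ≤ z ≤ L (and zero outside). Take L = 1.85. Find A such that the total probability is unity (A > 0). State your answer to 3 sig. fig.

We need A² ∫|f|² dz = 1, taking the integral from 0 to L.
∫|ψ|² dz = A²·(L^5/30).
Setting this equal to 1 gives A² = 1/(L^5/30).
With L = 1.85: A² = 1.384 and A = 1.177.

A ≈ 1.18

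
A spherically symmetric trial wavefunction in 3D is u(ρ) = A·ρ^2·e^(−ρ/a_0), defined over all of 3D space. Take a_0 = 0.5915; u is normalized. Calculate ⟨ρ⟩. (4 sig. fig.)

⟨ρ⟩ ≈ 2.070

The expectation value is the |u|²-weighted average of ρ: ∫ ρ|u|² 4πρ² dρ.
Using ∫₀^∞ ρⁿ e^(−αρ) dρ = n!/αⁿ⁺¹, the ratio of the moment integral to the normalization integral gives ⟨ρ⟩ = 7·a_0/2.
Putting a_0 = 0.5915 gives 2.0703.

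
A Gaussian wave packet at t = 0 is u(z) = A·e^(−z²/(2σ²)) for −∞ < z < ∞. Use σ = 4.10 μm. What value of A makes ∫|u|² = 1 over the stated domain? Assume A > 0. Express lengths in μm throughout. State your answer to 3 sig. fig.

A ≈ 0.371 μm^(-1/2)

Normalization requires ∫|u|² dz = 1, integrated from −∞ to ∞.
Differentiating ∫e^(−αz²) dz = √(π/α) under α to get the higher moments, ∫|u|² dz = A²·(√(π)·σ).
Setting this equal to 1 gives A² = 1/(√(π)·σ).
With σ = 4.10: A² = 0.1376 and A = 0.3710.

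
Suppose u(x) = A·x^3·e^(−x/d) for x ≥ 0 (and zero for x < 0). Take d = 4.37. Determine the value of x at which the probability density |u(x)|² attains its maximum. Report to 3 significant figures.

x ≈ 13.1

The maximum of |u(x)|² occurs where its derivative vanishes.
Solving yields x = 3·d.
With d = 4.37, the most probable position is 13.11.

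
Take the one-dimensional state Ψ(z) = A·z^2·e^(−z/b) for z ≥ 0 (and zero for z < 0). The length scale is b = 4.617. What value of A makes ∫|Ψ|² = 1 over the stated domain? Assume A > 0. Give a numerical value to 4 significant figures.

A ≈ 0.02521

Require ∫ |Ψ|² dz = 1 over the whole domain.
Recall ∫₀^∞ z^m e^(−z/β) dz = m!·β^(m+1), ∫|Ψ|² dz = A²·(3·b^5/4).
So A² = (3·b^5/4)^(−1).
Plugging in b = 4.617 yields A = 0.025210.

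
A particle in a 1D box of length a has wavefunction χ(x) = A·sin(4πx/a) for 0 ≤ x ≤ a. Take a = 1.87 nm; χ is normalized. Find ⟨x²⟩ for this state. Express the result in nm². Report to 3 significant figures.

⟨x^2⟩ ≈ 1.15 nm^2

⟨x²⟩ = ∫ x^2 |χ|² dx over the full domain.
Using sin²θ = (1 − cos 2θ)/2, since the A² factors cancel between numerator and denominator, ⟨x²⟩ = -a^2/(32·π^2) + a^2/3.
With a = 1.87, ⟨x^2⟩ = 1.155.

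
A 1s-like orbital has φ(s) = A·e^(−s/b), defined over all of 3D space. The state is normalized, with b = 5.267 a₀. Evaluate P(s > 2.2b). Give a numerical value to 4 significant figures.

P ≈ 0.1851

Integrate the radial probability density 4πs²|φ|² over s > 2.2b.
The full normalization integral is A²·[π·b^3] = 1, fixing A².
Substituting u = s/b, A², 4π and the length scale all cancel in the ratio: P = ∫_{2.2}^{∞} u^2·e^(-2·u) du / ∫_{0}^{∞} u^2·e^(-2·u) du.
Using ∫ u^2·e^(-2·u) du = -(2·u^2 + 2·u + 1)·e^(-2·u)/4, the numerator is 377·e^(-22/5)/100 and the denominator is 1/4.
The region integral divided by the full integral gives P = 0.18514.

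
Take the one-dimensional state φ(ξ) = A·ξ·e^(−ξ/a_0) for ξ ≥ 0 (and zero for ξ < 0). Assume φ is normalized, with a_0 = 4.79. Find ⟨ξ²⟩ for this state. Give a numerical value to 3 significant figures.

⟨ξ^2⟩ ≈ 68.8

The expectation value is the |φ|²-weighted average of ξ^2: ∫ ξ^2|φ|² dξ.
With ∫₀^∞ ξ^4 e^(−αξ) dξ = 4!/α^5, evaluating both integrals, ⟨ξ²⟩ = 3·a_0^2.
With a_0 = 4.79, ⟨ξ^2⟩ = 68.83.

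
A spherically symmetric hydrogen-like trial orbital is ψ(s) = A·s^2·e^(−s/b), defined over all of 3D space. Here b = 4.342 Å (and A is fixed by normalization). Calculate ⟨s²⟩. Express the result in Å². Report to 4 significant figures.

By definition ⟨s²⟩ = ∫ s^2 |ψ(s)|² 4πs² ds.
Recall ∫₀^∞ s^m e^(−s/β) ds = m!·β^(m+1), evaluating both integrals, ⟨s²⟩ = 14·b^2.
Putting b = 4.342 gives 263.94.

⟨s^2⟩ ≈ 263.9 Å^2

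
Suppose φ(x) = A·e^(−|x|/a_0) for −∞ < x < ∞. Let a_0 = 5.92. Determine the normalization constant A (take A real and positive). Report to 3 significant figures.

A ≈ 0.411

Normalization requires ∫|φ|² dx = 1, integrated from −∞ to ∞.
With ∫₀^∞ x^0 e^(−αx) dx = 0!/α^1, carrying out the integral gives A² · a_0.
Hence A² = 1/[a_0].
With a_0 = 5.92: A² = 0.1689 and A = 0.4110.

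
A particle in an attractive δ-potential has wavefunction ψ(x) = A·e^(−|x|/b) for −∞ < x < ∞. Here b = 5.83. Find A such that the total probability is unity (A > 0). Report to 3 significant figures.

A ≈ 0.414

We need A² ∫|f|² dx = 1, taking the integral from −∞ to ∞.
Carrying out the integral gives A² · b.
Hence A² = 1/[b].
With b = 5.83: A² = 0.1715 and A = 0.4142.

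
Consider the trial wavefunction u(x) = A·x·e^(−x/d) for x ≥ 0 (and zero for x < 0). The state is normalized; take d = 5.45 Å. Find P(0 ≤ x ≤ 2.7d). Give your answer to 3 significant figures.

P = ∫_{0}^{2.7d} |u(x)|² dx.
With A² fixed by ∫|u|² = 1, i.e. A² = (d^3/4)^(−1), substitute and integrate.
In terms of t = x/d (A² and the length scale cancel between numerator and denominator), P = [∫_{0}^{2.7} t^2·e^(-2·t) dt] / [∫_{0}^{∞} t^2·e^(-2·t) dt].
An antiderivative of t^2·e^(-2·t) is -(2·t^2 + 2·t + 1)·e^(-2·t)/4; evaluating from 0 to 2.7 gives 1/4 - 1049·e^(-27/5)/200, while the full integral is 1/4.
This works out to P = 0.9052.

P ≈ 0.905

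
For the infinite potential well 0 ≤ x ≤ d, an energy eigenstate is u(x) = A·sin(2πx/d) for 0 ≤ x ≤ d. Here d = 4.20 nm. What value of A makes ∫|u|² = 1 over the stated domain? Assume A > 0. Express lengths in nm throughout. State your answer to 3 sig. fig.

Normalization requires ∫|u|² dx = 1, integrated from 0 to d.
∫|u|² dx = A²·(d/2).
With d = 4.20: A² = 0.4762 and A = 0.6901.

A ≈ 0.690 nm^(-1/2)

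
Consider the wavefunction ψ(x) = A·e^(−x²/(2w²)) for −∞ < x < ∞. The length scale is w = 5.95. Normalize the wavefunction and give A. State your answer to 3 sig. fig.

A ≈ 0.308

Require ∫ |ψ|² dx = 1 over the whole domain.
With ∫_{−∞}^{∞} x^(2m) e^(−αx²) dx = (2m−1)!!·√π / (2^m α^(m+1/2)), the integral (without the A² prefactor) comes out to √(π)·w.
Hence A² = 1/[√(π)·w].
Substituting w = 5.95 gives A² = 0.09482, so A = 0.3079.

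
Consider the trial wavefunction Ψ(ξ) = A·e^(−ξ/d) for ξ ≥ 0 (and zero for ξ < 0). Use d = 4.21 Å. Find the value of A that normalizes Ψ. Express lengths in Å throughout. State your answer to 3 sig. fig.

A ≈ 0.689 Å^(-1/2)

The normalization condition is ∫|Ψ|² dξ = 1 from 0 to ∞.
The integral (without the A² prefactor) comes out to d/2.
Setting this equal to 1 gives A² = 1/(d/2).
With d = 4.21: A² = 0.4751 and A = 0.6892.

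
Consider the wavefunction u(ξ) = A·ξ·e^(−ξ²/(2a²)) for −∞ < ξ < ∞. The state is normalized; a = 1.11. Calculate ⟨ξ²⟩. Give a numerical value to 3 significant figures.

⟨ξ^2⟩ ≈ 1.85

The expectation value is the |u|²-weighted average of ξ^2: ∫ ξ^2|u|² dξ.
Differentiating ∫e^(−αξ²) dξ = √(π/α) under α to get the higher moments, evaluating both integrals, ⟨ξ²⟩ = 3·a^2/2.
With a = 1.11, ⟨ξ^2⟩ = 1.848.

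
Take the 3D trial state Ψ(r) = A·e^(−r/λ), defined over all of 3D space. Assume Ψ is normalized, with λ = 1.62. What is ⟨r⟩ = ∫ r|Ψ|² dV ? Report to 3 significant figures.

⟨r⟩ ≈ 2.43

The expectation value is the |Ψ|²-weighted average of r: ∫ r|Ψ|² 4πr² dr.
Since the A² factors cancel between numerator and denominator, ⟨r⟩ = 3·λ/2.
With λ = 1.62, ⟨r⟩ = 2.430.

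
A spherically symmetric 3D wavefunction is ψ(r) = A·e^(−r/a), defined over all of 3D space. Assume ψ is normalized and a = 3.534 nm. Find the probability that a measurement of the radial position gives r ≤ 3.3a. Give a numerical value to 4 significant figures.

P ≈ 0.9600

P = ∫ |ψ|² 4πr² dr over r ≤ 3.3a.
The full normalization integral is A²·[π·a^3] = 1, fixing A².
Substituting u = r/a, A², 4π and the length scale all cancel in the ratio: P = ∫_{0}^{3.3} u^2·e^(-2·u) du / ∫_{0}^{∞} u^2·e^(-2·u) du.
Using ∫ u^2·e^(-2·u) du = -(2·u^2 + 2·u + 1)·e^(-2·u)/4, the numerator is 1/4 - 1469·e^(-33/5)/200 and the denominator is 1/4.
Taking the ratio yields P = 0.96003.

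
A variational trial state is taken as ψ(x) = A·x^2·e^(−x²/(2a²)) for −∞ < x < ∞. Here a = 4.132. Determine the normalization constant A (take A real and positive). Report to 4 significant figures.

Normalization requires ∫|ψ|² dx = 1, integrated from −∞ to ∞.
The integral (without the A² prefactor) comes out to 3·√(π)·a^5/4.
Hence A² = 1/[3·√(π)·a^5/4].
Substituting a = 4.132 gives A² = 0.00062454, so A = 0.024991.

A ≈ 0.02499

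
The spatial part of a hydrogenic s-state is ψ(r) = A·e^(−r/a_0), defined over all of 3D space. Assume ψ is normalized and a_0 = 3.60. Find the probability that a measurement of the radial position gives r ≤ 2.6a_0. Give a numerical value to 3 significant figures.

P ≈ 0.891

P = ∫ |ψ|² 4πr² dr over r ≤ 2.6a_0.
The full normalization integral is A²·[π·a_0^3] = 1, fixing A².
Substituting u = r/a_0, A², 4π and the length scale all cancel in the ratio: P = ∫_{0}^{2.6} u^2·e^(-2·u) du / ∫_{0}^{∞} u^2·e^(-2·u) du.
With ∫ u^2·e^(-2·u) du = -(2·u^2 + 2·u + 1)·e^(-2·u)/4 + C, the region integral is 1/4 - 493·e^(-26/5)/100 and the full one is 1/4.
This evaluates to P = 0.8912.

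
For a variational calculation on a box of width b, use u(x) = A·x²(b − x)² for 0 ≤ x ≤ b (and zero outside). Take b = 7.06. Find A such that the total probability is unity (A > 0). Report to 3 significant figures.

A ≈ 0.00380

We need A² ∫|f|² dx = 1, taking the integral from 0 to b.
Expanding the polynomial and integrating term by term, the integral (without the A² prefactor) comes out to b^9/630.
So A² = (b^9/630)^(−1).
Plugging in b = 7.06 yields A = 0.003802.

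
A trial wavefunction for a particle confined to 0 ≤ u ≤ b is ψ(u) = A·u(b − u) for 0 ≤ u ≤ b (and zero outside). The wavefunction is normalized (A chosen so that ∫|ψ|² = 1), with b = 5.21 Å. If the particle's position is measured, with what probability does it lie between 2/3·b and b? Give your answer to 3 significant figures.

P ≈ 0.210

|ψ|² is the probability density, so P = ∫_{2/3·b}^{b} |ψ|² du.
With A² fixed by ∫|ψ|² = 1, i.e. A² = (b^5/30)^(−1), substitute and integrate.
In terms of t = u/b (A² and the length scale cancel between numerator and denominator), P = [∫_{2/3}^{1} t^2·(1 - t)^2 dt] / [∫_{0}^{1} t^2·(1 - t)^2 dt].
With ∫ t^2·(1 - t)^2 dt = t^3·(6·t^2 - 15·t + 10)/30 + C, the region integral is 17/2430 and the full one is 1/30.
This works out to P = 17/81.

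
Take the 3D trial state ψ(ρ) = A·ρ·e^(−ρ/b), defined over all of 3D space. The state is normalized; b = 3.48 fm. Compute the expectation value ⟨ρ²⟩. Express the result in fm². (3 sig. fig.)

⟨ρ^2⟩ ≈ 90.8 fm^2

The expectation value is the |ψ|²-weighted average of ρ^2: ∫ ρ^2|ψ|² 4πρ² dρ.
Recall ∫₀^∞ ρ^m e^(−ρ/β) dρ = m!·β^(m+1), since the A² factors cancel between numerator and denominator, ⟨ρ²⟩ = 15·b^2/2.
With b = 3.48, ⟨ρ^2⟩ = 90.83.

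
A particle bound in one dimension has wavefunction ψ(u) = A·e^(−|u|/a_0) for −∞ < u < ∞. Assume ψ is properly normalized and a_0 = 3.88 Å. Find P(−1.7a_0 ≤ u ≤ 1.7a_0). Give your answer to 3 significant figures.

P ≈ 0.967

The probability is P = ∫ |ψ|² du over [−1.7a_0, 1.7a_0].
Since A² = 1/(a_0), this is the region integral divided by the full normalization integral.
By symmetry take twice the u ≥ 0 contribution in numerator and denominator; the 2's cancel. In terms of t = u/a_0 (A² and the length scale cancel between numerator and denominator), P = [∫_{0}^{1.7} e^(-2·t) dt] / [∫_{0}^{∞} e^(-2·t) dt].
With ∫ e^(-2·t) dt = -e^(-2·t)/2 + C, the region integral is 1/2 - e^(-17/5)/2 and the full one is 1/2.
The result is P = 0.9666.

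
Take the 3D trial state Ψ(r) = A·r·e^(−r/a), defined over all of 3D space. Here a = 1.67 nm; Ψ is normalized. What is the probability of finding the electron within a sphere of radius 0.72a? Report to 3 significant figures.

P ≈ 0.0159

Integrate the radial probability density 4πr²|Ψ|² over r ≤ 0.72a.
The full normalization integral is A²·[3·π·a^5] = 1, fixing A².
Let u = r/a; then A², 4π and the length scale all cancel, so P = ∫_{0}^{0.72} u^4·e^(-2·u) du ÷ ∫_{0}^{∞} u^4·e^(-2·u) du.
An antiderivative of u^4·e^(-2·u) is -(u^4/2 + u^3 + 3·u^2/2 + 3·u/2 + 3/4)·e^(-2·u); evaluating from 0 to 0.72 gives ≈ 0.011919, while the full integral is 3/4.
Taking the ratio yields P = 0.01589.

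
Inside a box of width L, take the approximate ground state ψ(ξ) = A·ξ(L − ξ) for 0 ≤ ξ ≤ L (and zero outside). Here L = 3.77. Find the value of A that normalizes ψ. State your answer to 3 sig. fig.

A ≈ 0.198

The normalization condition is ∫|ψ|² dξ = 1 from 0 to L.
Expanding the polynomial and integrating term by term, with ψ = A·ξ(L − ξ), the integral evaluates to A²·[L^5/30].
With L = 3.77: A² = 0.03939 and A = 0.1985.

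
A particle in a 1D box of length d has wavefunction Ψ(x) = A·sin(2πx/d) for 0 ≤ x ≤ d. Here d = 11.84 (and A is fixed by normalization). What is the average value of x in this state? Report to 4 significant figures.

⟨x⟩ ≈ 5.920

The expectation value is the |Ψ|²-weighted average of x: ∫ x|Ψ|² dx.
Evaluating both integrals, ⟨x⟩ = d/2.
With d = 11.84, ⟨x⟩ = 5.9200.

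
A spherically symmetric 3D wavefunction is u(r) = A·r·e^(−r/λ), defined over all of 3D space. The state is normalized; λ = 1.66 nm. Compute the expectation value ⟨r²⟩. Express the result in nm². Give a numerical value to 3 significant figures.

⟨r²⟩ = ∫ r^2 |u|² 4πr² dr over the full domain.
With ∫₀^∞ r^6 e^(−αr) dr = 6!/α^7, the ratio of the moment integral to the normalization integral gives ⟨r²⟩ = 15·λ^2/2.
Putting λ = 1.66 gives 20.67.

⟨r^2⟩ ≈ 20.7 nm^2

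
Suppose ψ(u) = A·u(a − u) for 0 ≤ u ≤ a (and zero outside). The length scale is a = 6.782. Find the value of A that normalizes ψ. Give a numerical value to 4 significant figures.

A ≈ 0.04573

The normalization condition is ∫|ψ|² du = 1 from 0 to a.
Expanding the polynomial and integrating term by term, the integral (without the A² prefactor) comes out to a^5/30.
Hence A² = 1/[a^5/30].
Plugging in a = 6.782 yields A = 0.045726.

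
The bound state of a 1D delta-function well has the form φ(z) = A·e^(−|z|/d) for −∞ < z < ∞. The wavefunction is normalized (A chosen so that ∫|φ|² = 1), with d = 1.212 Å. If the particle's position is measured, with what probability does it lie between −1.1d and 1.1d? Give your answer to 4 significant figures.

|φ|² is the probability density, so P = ∫_{−1.1d}^{1.1d} |φ|² dz.
Since A² = 1/(d), this is the region integral divided by the full normalization integral.
By symmetry take twice the z ≥ 0 contribution in numerator and denominator; the 2's cancel. Let u = z/d; then A² and the length scale cancel, so P = ∫_{0}^{1.1} e^(-2·u) du ÷ ∫_{0}^{∞} e^(-2·u) du.
Using ∫ e^(-2·u) du = -e^(-2·u)/2, the numerator is 1/2 - e^(-11/5)/2 and the denominator is 1/2.
This works out to P = 0.88920.

P ≈ 0.8892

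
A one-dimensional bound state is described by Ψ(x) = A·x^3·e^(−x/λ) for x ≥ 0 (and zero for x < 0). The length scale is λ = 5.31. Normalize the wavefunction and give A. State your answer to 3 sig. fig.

Normalization requires ∫|Ψ|² dx = 1, integrated from 0 to ∞.
∫|Ψ|² dx = A²·(45·λ^7/8).
So A² = (45·λ^7/8)^(−1).
With λ = 5.31: A² = 0.000001494 and A = 0.001222.

A ≈ 0.00122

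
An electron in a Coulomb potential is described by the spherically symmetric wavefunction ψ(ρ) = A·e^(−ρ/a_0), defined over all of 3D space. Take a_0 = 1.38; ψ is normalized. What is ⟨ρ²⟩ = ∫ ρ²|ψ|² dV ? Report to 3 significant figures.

⟨ρ^2⟩ ≈ 5.71

By definition ⟨ρ²⟩ = ∫ ρ^2 |ψ(ρ)|² 4πρ² dρ.
The ratio of the moment integral to the normalization integral gives ⟨ρ²⟩ = 3·a_0^2.
Putting a_0 = 1.38 gives 5.713.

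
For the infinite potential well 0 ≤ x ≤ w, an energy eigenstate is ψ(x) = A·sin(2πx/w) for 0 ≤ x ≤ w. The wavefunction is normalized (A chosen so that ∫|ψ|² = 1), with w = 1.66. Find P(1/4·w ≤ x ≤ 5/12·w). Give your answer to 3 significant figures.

P ≈ 0.236

P = ∫_{1/4·w}^{5/12·w} |ψ(x)|² dx.
With A² fixed by ∫|ψ|² = 1, i.e. A² = (w/2)^(−1), substitute and integrate.
In terms of u = x/w (A² and the length scale cancel between numerator and denominator), P = [∫_{1/4}^{5/12} sin(2·π·u)^2 du] / [∫_{0}^{1} sin(2·π·u)^2 du].
With ∫ sin(2·π·u)^2 du = u/2 - sin(4·π·u)/(8·π) + C, the region integral is √(3)/(16·π) + 1/12 and the full one is 1/2.
This works out to P = (√(3)/8 + π/6)/π.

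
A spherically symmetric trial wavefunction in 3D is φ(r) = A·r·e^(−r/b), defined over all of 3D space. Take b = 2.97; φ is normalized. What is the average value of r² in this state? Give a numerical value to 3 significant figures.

By definition ⟨r²⟩ = ∫ r^2 |φ(r)|² 4πr² dr.
With ∫₀^∞ r^6 e^(−αr) dr = 6!/α^7, the ratio of the moment integral to the normalization integral gives ⟨r²⟩ = 15·b^2/2.
With b = 2.97, ⟨r^2⟩ = 66.16.

⟨r^2⟩ ≈ 66.2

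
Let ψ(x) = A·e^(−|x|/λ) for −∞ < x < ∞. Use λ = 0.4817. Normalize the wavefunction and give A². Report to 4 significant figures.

Normalization requires ∫|ψ|² dx = 1, integrated from −∞ to ∞.
Carrying out the integral gives A² · λ.
Hence A² = 1/[λ].
Substituting λ = 0.4817 gives A² = 2.0760, so A = 1.4408.

A^2 ≈ 2.076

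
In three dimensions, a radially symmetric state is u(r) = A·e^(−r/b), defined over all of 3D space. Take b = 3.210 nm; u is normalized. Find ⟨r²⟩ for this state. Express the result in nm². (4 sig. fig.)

⟨r²⟩ = ∫ r^2 |u|² 4πr² dr over the full domain.
Since the A² factors cancel between numerator and denominator, ⟨r²⟩ = 3·b^2.
Putting b = 3.210 gives 30.912.

⟨r^2⟩ ≈ 30.91 nm^2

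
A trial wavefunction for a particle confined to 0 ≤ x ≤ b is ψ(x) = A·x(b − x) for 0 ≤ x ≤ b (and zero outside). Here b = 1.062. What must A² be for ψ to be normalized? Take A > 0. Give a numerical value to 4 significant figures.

A^2 ≈ 22.21

Normalization requires ∫|ψ|² dx = 1, integrated from 0 to b.
Expanding the polynomial and integrating term by term, the integral (without the A² prefactor) comes out to b^5/30.
Hence A² = 1/[b^5/30].
With b = 1.062: A² = 22.207 and A = 4.7125.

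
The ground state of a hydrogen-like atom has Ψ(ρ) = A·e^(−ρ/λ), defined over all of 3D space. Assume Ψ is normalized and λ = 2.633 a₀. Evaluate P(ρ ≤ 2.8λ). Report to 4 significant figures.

P ≈ 0.9176

P = ∫ |Ψ|² 4πρ² dρ over ρ ≤ 2.8λ.
A² is fixed by ∫₀^∞ 4πρ²|Ψ|² dρ = 1, i.e. A² = (π·λ^3)^(−1).
In terms of u = ρ/λ (A², 4π and the length scale all cancel between numerator and denominator), P = [∫_{0}^{2.8} u^2·e^(-2·u) du] / [∫_{0}^{∞} u^2·e^(-2·u) du].
An antiderivative of u^2·e^(-2·u) is -(2·u^2 + 2·u + 1)·e^(-2·u)/4; evaluating from 0 to 2.8 gives 1/4 - 557·e^(-28/5)/100, while the full integral is 1/4.
Taking the ratio yields P = 0.91761.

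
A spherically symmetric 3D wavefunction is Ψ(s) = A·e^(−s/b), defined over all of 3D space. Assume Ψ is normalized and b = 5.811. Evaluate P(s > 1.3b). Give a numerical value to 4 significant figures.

Integrate the radial probability density 4πs²|Ψ|² over s > 1.3b.
The full normalization integral is A²·[π·b^3] = 1, fixing A².
In terms of u = s/b (A², 4π and the length scale all cancel between numerator and denominator), P = [∫_{1.3}^{∞} u^2·e^(-2·u) du] / [∫_{0}^{∞} u^2·e^(-2·u) du].
An antiderivative of u^2·e^(-2·u) is -(2·u^2 + 2·u + 1)·e^(-2·u)/4; evaluating from 1.3 to ∞ gives 349·e^(-13/5)/200, while the full integral is 1/4.
Taking the ratio yields P = 0.51843.

P ≈ 0.5184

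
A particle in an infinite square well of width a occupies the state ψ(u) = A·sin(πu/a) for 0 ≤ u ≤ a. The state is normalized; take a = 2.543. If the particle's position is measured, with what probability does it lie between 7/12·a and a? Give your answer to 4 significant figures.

The probability is P = ∫ |ψ|² du over [7/12·a, a].
The normalization integral ∫|ψ|²du over the whole domain equals a/2·A², and A² cancels in the ratio.
Substituting t = u/a, A² and the length scale cancel in the ratio: P = ∫_{7/12}^{1} sin(π·t)^2 dt / ∫_{0}^{1} sin(π·t)^2 dt.
An antiderivative of sin(π·t)^2 is t/2 - sin(2·π·t)/(4·π); evaluating from 7/12 to 1 gives 5/24 - 1/(8·π), while the full integral is 1/2.
This works out to P = (-3 + 5·π)/(12·π).

P ≈ 0.3371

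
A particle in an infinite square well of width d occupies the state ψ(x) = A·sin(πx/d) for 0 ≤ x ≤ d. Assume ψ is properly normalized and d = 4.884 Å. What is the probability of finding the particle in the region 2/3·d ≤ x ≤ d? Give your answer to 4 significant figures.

P ≈ 0.1955

P = ∫_{2/3·d}^{d} |ψ(x)|² dx.
With A² fixed by ∫|ψ|² = 1, i.e. A² = (d/2)^(−1), substitute and integrate.
Let u = x/d; then A² and the length scale cancel, so P = ∫_{2/3}^{1} sin(π·u)^2 du ÷ ∫_{0}^{1} sin(π·u)^2 du.
An antiderivative of sin(π·u)^2 is u/2 - sin(2·π·u)/(4·π); evaluating from 2/3 to 1 gives -√(3)/(8·π) + 1/6, while the full integral is 1/2.
Taking the ratio, P = (-√(3)/4 + π/3)/π.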